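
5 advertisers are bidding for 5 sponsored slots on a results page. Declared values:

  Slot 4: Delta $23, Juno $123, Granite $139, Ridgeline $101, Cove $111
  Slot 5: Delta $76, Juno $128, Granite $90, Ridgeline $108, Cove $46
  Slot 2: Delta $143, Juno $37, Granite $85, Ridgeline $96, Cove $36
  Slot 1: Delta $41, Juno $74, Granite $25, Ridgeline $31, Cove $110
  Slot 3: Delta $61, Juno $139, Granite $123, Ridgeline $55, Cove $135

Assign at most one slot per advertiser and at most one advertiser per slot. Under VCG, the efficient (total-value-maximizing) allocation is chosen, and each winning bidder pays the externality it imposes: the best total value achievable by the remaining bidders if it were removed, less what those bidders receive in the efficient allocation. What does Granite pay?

Efficient allocation: Delta→Slot 2 ($143), Juno→Slot 3 ($139), Granite→Slot 4 ($139), Ridgeline→Slot 5 ($108), Cove→Slot 1 ($110); total welfare W = $639.
Granite receives Slot 4 at value $139, so the others get W − 139 = $500.
Without Granite: best allocation of the remaining 4 bidders over all 5 slots is Delta→Slot 2 ($143), Juno→Slot 4 ($123), Ridgeline→Slot 5 ($108), Cove→Slot 3 ($135), total $509.
VCG payment = (others' best without Granite) − (others' welfare with Granite) = 509 − 500 = $9.

Granite pays $9.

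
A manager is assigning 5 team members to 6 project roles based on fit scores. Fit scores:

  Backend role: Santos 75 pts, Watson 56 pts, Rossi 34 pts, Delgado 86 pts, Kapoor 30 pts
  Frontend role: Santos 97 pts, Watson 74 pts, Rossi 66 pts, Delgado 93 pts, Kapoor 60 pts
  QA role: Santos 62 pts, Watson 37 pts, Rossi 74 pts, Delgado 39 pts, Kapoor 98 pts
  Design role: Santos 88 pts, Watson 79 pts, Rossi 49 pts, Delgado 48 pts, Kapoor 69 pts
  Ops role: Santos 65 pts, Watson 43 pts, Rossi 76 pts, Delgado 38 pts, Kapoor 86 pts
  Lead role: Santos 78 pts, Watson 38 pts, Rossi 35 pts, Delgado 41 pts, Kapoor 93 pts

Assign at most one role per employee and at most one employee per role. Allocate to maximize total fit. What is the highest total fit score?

Optimal: Santos→Frontend role (97 pts), Watson→Design role (79 pts), Rossi→Ops role (76 pts), Delgado→Backend role (86 pts), Kapoor→QA role (98 pts) — total 97+79+76+86+98 = 436 pts.
Swapping Watson↔Santos (Watson→Frontend role 74 pts, Santos→Design role 88 pts) loses 14.
No other one-to-one assignment exceeds 436 pts.

Max total: 436 pts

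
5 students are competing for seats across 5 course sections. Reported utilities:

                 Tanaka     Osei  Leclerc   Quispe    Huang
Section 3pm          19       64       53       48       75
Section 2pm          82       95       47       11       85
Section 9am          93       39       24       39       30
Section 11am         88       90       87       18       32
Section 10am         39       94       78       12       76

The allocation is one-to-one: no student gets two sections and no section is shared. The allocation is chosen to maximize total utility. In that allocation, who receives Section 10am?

Osei receives Section 10am.

Optimal: Tanaka→Section 9am (93 points), Osei→Section 10am (94 points), Leclerc→Section 11am (87 points), Quispe→Section 3pm (48 points), Huang→Section 2pm (85 points) — total 93+94+87+48+85 = 407 points.
Max-entry greedy (repeatedly take the single best remaining cell) gives 399 points, worse by 8.
Swapping Quispe↔Osei (Quispe→Section 10am 12 points, Osei→Section 3pm 64 points) loses 66.
No other one-to-one assignment exceeds 407 points.
Osei's own top section is Section 2pm (95 points), but forcing Osei→Section 2pm and reassigning the rest optimally gives only 399 points — worse by 8.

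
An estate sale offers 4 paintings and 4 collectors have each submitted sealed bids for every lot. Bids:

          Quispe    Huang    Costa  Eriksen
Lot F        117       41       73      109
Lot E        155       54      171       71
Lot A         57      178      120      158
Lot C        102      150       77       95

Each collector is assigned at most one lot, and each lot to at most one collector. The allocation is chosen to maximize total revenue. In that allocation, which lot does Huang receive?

Optimal: Quispe→Lot F ($117), Huang→Lot C ($150), Costa→Lot E ($171), Eriksen→Lot A ($158) — total 117+150+171+158 = $596.
Max-entry greedy (repeatedly take the single best remaining cell) gives $561, worse by 35.
No other one-to-one assignment exceeds $596.
Huang's own top lot is Lot A ($178), but forcing Huang→Lot A and reassigning the rest optimally gives only $561 — worse by 35.

Huang receives Lot C.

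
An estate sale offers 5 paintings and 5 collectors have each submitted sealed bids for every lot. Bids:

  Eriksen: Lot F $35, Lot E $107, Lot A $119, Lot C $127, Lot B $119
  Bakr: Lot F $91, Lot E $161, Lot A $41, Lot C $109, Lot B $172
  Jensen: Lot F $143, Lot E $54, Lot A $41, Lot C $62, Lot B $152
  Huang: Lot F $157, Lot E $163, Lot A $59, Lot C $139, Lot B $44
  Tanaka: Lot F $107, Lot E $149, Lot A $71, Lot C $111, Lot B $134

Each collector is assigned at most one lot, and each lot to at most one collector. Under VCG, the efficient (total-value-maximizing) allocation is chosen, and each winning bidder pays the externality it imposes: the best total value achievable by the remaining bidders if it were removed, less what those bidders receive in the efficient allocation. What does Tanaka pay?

Tanaka pays $32.

Efficient allocation: Eriksen→Lot A ($119), Bakr→Lot B ($172), Jensen→Lot F ($143), Huang→Lot C ($139), Tanaka→Lot E ($149); total welfare W = $722.
Tanaka receives Lot E at value $149, so the others get W − 149 = $573.
Without Tanaka: best allocation of the remaining 4 bidders over all 5 lots is Eriksen→Lot C ($127), Bakr→Lot B ($172), Jensen→Lot F ($143), Huang→Lot E ($163), total $605.
VCG payment = (others' best without Tanaka) − (others' welfare with Tanaka) = 605 − 573 = $32.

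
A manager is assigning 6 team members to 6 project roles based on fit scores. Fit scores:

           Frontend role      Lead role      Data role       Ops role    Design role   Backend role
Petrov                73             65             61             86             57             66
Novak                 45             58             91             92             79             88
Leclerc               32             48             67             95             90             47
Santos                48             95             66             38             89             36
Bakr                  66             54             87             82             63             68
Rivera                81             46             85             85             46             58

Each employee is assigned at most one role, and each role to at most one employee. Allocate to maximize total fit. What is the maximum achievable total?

Maximum total: 527 pts

This is a one-to-one assignment (maximum-weight bipartite matching).
Optimal: Petrov→Ops role (86 pts), Novak→Backend role (88 pts), Leclerc→Design role (90 pts), Santos→Lead role (95 pts), Bakr→Data role (87 pts), Rivera→Frontend role (81 pts) — total 86+88+90+95+87+81 = 527 pts.
Row-greedy (each employee in turn takes its best remaining role) gives 511 pts, worse by 16.
Swapping Santos↔Rivera (Santos→Frontend role 48 pts, Rivera→Lead role 46 pts) loses 82.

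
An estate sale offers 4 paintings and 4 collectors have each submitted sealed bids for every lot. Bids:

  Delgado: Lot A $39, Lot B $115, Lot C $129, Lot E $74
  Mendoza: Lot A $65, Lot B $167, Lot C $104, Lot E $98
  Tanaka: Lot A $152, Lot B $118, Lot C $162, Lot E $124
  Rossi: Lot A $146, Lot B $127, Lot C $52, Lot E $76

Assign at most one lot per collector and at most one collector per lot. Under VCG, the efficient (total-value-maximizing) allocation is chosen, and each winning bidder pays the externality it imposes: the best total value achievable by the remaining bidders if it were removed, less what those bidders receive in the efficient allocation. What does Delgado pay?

Efficient allocation: Delgado→Lot C ($129), Mendoza→Lot B ($167), Tanaka→Lot E ($124), Rossi→Lot A ($146); total welfare W = $566.
Delgado receives Lot C at value $129, so the others get W − 129 = $437.
Without Delgado: best allocation of the remaining 3 bidders over all 4 lots is Mendoza→Lot B ($167), Tanaka→Lot C ($162), Rossi→Lot A ($146), total $475.
VCG payment = (others' best without Delgado) − (others' welfare with Delgado) = 475 − 437 = $38.

Delgado pays $38.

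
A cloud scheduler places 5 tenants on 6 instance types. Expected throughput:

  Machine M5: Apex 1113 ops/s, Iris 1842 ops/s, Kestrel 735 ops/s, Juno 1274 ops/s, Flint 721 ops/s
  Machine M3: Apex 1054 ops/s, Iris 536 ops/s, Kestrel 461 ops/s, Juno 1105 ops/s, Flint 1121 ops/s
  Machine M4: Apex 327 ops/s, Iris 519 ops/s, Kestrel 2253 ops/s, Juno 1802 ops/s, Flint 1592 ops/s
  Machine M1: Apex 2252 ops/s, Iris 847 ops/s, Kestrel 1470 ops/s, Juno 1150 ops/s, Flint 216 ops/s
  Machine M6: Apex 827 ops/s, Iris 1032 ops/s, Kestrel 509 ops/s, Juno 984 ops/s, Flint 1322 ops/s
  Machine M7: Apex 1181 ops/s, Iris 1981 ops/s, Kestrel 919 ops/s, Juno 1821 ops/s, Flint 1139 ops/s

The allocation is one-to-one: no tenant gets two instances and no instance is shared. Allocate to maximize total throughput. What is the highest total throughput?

Optimal: Apex→Machine M1 (2252 ops/s), Iris→Machine M5 (1842 ops/s), Kestrel→Machine M4 (2253 ops/s), Juno→Machine M7 (1821 ops/s), Flint→Machine M6 (1322 ops/s) — total 2252+1842+2253+1821+1322 = 9490 ops/s.
Next-best assignment: Apex→Machine M1, Iris→Machine M5, Kestrel→Machine M4, Juno→Machine M7, Flint→Machine M3 = 9289 ops/s.

Max total: 9490 ops/s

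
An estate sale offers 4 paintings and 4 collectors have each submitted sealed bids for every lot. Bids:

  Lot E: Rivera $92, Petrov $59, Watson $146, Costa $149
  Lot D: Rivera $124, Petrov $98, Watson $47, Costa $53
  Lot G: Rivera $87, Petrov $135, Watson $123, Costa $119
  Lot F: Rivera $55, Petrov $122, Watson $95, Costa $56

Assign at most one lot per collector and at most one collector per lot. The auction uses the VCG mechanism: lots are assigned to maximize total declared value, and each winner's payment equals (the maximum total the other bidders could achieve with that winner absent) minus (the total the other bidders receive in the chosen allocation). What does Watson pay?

Efficient allocation: Rivera→Lot D ($124), Petrov→Lot F ($122), Watson→Lot G ($123), Costa→Lot E ($149); total welfare W = $518.
Watson receives Lot G at value $123, so the others get W − 123 = $395.
Without Watson: best allocation of the remaining 3 bidders over all 4 lots is Rivera→Lot D ($124), Petrov→Lot G ($135), Costa→Lot E ($149), total $408.
VCG payment = (others' best without Watson) − (others' welfare with Watson) = 408 − 395 = $13.

Watson pays $13.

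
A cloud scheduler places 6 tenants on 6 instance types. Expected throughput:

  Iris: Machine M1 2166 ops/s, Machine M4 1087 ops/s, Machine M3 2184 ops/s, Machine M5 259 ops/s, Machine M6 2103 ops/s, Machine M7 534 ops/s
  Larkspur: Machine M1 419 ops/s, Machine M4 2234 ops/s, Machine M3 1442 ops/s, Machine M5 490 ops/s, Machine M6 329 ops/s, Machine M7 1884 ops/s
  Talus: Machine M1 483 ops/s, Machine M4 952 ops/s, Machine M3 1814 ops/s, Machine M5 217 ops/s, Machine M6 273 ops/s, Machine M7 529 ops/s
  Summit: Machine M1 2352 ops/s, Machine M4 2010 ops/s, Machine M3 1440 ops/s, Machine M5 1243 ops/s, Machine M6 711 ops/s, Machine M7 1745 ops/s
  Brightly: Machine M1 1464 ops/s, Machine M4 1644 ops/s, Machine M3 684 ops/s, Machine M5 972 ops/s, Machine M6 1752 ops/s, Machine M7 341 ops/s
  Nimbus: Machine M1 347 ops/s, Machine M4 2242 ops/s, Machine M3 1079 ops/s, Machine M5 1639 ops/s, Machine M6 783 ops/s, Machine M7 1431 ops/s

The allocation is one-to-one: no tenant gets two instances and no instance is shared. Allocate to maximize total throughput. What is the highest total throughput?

Optimal: Iris→Machine M6 (2103 ops/s), Larkspur→Machine M7 (1884 ops/s), Talus→Machine M3 (1814 ops/s), Summit→Machine M1 (2352 ops/s), Brightly→Machine M4 (1644 ops/s), Nimbus→Machine M5 (1639 ops/s) — total 2103+1884+1814+2352+1644+1639 = 11436 ops/s.
Row-greedy (each tenant in turn takes its best remaining instance) gives 10690 ops/s, worse by 746.

Max total: 11436 ops/s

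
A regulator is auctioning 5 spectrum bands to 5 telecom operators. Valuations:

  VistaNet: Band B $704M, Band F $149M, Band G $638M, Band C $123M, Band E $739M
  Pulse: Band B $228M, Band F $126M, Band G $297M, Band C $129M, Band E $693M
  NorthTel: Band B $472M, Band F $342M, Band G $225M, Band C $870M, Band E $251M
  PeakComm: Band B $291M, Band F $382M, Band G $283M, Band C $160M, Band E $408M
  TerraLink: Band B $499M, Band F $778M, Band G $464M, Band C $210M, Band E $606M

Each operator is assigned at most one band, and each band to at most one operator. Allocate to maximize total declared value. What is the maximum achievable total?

Optimal: VistaNet→Band B ($704M), Pulse→Band E ($693M), NorthTel→Band C ($870M), PeakComm→Band G ($283M), TerraLink→Band F ($778M) — total 704+693+870+283+778 = $3328M.
Row-greedy (each operator in turn takes its best remaining band) gives $2787M, worse by 541.
Next-best assignment: VistaNet→Band G, Pulse→Band E, NorthTel→Band C, PeakComm→Band B, TerraLink→Band F = $3270M.

Maximum total: $3328M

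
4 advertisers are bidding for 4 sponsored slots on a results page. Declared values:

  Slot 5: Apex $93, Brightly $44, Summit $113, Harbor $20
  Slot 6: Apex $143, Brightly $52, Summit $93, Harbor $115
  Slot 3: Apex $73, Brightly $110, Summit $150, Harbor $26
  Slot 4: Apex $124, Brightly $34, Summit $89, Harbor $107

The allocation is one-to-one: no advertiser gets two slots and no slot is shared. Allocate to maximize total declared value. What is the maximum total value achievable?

Optimal: Apex→Slot 6 ($143), Brightly→Slot 3 ($110), Summit→Slot 5 ($113), Harbor→Slot 4 ($107) — total 143+110+113+107 = $473.
Max-entry greedy (repeatedly take the single best remaining cell) gives $444, worse by 29.
Swapping Summit↔Harbor (Summit→Slot 4 $89, Harbor→Slot 5 $20) loses 111.

Maximum total: $473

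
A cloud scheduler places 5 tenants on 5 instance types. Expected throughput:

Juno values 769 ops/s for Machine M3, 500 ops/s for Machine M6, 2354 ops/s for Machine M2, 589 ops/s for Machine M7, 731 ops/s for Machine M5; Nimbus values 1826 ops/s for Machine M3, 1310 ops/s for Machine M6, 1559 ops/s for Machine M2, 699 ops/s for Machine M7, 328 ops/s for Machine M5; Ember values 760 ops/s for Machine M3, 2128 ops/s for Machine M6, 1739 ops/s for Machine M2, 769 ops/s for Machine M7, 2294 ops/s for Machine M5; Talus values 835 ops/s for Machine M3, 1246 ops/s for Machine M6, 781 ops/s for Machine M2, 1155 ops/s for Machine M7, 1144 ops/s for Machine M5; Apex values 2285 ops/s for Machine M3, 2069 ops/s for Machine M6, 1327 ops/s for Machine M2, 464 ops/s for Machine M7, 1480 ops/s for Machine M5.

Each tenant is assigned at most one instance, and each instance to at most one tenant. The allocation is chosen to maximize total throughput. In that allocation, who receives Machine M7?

Optimal: Juno→Machine M2 (2354 ops/s), Nimbus→Machine M3 (1826 ops/s), Ember→Machine M5 (2294 ops/s), Talus→Machine M7 (1155 ops/s), Apex→Machine M6 (2069 ops/s) — total 2354+1826+2294+1155+2069 = 9698 ops/s.
Max-entry greedy (repeatedly take the single best remaining cell) gives 9398 ops/s, worse by 300.
Next-best assignment: Juno→Machine M2, Nimbus→Machine M6, Ember→Machine M5, Talus→Machine M7, Apex→Machine M3 = 9398 ops/s.
Swapping Talus↔Juno (Talus→Machine M2 781 ops/s, Juno→Machine M7 589 ops/s) loses 2139.
Talus's own top instance is Machine M6 (1246 ops/s), but forcing Talus→Machine M6 and reassigning the rest optimally gives only 8878 ops/s — worse by 820.

Talus receives Machine M7.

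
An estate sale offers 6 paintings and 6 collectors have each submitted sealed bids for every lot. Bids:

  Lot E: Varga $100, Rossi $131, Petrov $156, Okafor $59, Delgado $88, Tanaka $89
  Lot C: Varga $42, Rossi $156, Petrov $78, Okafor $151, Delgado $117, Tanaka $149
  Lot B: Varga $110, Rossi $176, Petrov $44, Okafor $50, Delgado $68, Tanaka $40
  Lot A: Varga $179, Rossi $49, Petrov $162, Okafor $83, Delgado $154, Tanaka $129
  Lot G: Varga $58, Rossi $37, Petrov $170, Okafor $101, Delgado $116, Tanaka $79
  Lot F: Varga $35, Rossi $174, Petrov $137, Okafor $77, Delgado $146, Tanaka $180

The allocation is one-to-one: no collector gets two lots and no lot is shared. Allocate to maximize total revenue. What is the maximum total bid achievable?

Optimal: Varga→Lot A ($179), Rossi→Lot B ($176), Petrov→Lot E ($156), Okafor→Lot C ($151), Delgado→Lot G ($116), Tanaka→Lot F ($180) — total 179+176+156+151+116+180 = $958.
Column-greedy (each lot in turn goes to its best remaining collector) gives $857, worse by 101.
Swapping Okafor↔Petrov (Okafor→Lot E $59, Petrov→Lot C $78) loses 170.
Checked against all permutations: $958 is optimal.

Maximum total: $958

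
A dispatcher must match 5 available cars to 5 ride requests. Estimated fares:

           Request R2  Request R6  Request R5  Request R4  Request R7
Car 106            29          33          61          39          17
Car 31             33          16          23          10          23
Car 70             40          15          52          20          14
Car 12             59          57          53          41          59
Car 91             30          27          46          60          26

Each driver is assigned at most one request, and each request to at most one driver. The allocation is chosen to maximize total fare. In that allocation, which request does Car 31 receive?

This is a one-to-one assignment (maximum-weight bipartite matching).
Optimal: Car 106→Request R5 ($61), Car 31→Request R7 ($23), Car 70→Request R2 ($40), Car 12→Request R6 ($57), Car 91→Request R4 ($60) — total 61+23+40+57+60 = $241.
Column-greedy (each request in turn goes to its best remaining driver) gives $227, worse by 14.
No other one-to-one assignment exceeds $241.
Car 31's own top request is Request R2 ($33), but forcing Car 31→Request R2 and reassigning the rest optimally gives only $237 — worse by 4.

Car 31 receives Request R7.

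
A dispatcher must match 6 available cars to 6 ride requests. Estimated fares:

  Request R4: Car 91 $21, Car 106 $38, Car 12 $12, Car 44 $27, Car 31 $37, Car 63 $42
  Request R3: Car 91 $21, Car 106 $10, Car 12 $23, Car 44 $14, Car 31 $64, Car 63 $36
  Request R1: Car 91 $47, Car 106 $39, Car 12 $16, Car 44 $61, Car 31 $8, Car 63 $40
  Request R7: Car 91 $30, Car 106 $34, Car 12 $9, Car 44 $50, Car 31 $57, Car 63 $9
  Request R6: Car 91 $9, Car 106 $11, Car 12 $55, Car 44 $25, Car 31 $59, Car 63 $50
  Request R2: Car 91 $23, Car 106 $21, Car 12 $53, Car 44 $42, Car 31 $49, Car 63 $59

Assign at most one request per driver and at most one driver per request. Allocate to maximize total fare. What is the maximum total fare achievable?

This is a one-to-one assignment (maximum-weight bipartite matching).
Optimal: Car 91→Request R1 ($47), Car 106→Request R4 ($38), Car 12→Request R6 ($55), Car 44→Request R7 ($50), Car 31→Request R3 ($64), Car 63→Request R2 ($59) — total 47+38+55+50+64+59 = $313.
Column-greedy (each request in turn goes to its best remaining driver) gives $279, worse by 34.
Next-best assignment: Car 91→Request R7, Car 106→Request R4, Car 12→Request R6, Car 44→Request R1, Car 31→Request R3, Car 63→Request R2 = $307.
Checked against all permutations: $313 is optimal.

Maximum total: $313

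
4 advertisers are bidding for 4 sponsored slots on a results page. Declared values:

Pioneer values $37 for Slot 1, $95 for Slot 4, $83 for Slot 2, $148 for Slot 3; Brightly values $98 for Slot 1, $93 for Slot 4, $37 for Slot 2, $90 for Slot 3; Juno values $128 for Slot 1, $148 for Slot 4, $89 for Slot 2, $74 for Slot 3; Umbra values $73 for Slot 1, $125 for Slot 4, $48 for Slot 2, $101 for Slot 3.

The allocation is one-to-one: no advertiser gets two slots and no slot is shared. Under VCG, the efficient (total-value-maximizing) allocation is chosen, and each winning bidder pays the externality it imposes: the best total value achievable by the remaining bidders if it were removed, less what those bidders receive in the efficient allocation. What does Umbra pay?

Efficient allocation: Pioneer→Slot 3 ($148), Brightly→Slot 1 ($98), Juno→Slot 2 ($89), Umbra→Slot 4 ($125); total welfare W = $460.
Umbra receives Slot 4 at value $125, so the others get W − 125 = $335.
Without Umbra: best allocation of the remaining 3 bidders over all 4 slots is Pioneer→Slot 3 ($148), Brightly→Slot 1 ($98), Juno→Slot 4 ($148), total $394.
VCG payment = (others' best without Umbra) − (others' welfare with Umbra) = 394 − 335 = $59.

Umbra pays $59.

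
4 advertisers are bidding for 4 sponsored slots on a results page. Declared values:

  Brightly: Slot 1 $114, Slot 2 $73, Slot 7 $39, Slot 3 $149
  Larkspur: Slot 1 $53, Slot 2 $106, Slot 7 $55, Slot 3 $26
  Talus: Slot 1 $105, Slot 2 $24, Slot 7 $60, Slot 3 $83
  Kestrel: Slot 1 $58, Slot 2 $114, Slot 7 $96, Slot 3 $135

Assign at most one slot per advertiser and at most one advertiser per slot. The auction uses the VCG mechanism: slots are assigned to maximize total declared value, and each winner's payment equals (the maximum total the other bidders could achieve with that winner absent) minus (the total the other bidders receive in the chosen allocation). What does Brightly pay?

Efficient allocation: Brightly→Slot 3 ($149), Larkspur→Slot 2 ($106), Talus→Slot 1 ($105), Kestrel→Slot 7 ($96); total welfare W = $456.
Brightly receives Slot 3 at value $149, so the others get W − 149 = $307.
Without Brightly: best allocation of the remaining 3 bidders over all 4 slots is Larkspur→Slot 2 ($106), Talus→Slot 1 ($105), Kestrel→Slot 3 ($135), total $346.
VCG payment = (others' best without Brightly) − (others' welfare with Brightly) = 346 − 307 = $39.

Brightly pays $39.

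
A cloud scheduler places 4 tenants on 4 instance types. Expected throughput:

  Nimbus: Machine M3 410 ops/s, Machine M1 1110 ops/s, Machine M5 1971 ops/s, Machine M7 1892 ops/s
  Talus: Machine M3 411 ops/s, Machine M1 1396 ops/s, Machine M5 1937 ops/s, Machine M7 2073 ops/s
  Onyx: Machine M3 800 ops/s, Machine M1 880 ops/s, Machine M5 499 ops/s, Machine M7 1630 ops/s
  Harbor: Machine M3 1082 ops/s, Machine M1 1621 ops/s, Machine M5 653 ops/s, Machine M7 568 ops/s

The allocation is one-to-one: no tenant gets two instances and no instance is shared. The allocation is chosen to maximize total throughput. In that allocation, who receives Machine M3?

Onyx receives Machine M3.

This is the linear assignment problem.
Optimal: Nimbus→Machine M5 (1971 ops/s), Talus→Machine M7 (2073 ops/s), Onyx→Machine M3 (800 ops/s), Harbor→Machine M1 (1621 ops/s) — total 1971+2073+800+1621 = 6465 ops/s.
Next-best assignment: Nimbus→Machine M7, Talus→Machine M5, Onyx→Machine M3, Harbor→Machine M1 = 6250 ops/s.
Onyx's own top instance is Machine M7 (1630 ops/s), but forcing Onyx→Machine M7 and reassigning the rest optimally gives only 6079 ops/s — worse by 386.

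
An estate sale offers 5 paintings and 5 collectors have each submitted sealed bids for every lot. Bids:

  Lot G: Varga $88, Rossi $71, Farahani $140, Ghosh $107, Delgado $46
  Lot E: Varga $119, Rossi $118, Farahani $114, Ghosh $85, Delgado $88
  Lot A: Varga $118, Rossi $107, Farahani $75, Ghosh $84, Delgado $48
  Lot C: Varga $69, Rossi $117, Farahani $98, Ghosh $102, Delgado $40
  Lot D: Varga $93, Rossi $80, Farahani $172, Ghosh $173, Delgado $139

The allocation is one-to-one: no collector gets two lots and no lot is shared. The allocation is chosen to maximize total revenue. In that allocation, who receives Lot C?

Rossi receives Lot C.

Optimal: Varga→Lot A ($118), Rossi→Lot C ($117), Farahani→Lot G ($140), Ghosh→Lot D ($173), Delgado→Lot E ($88) — total 118+117+140+173+88 = $636.
Max-entry greedy (repeatedly take the single best remaining cell) gives $597, worse by 39.
Swapping Varga↔Delgado (Varga→Lot E $119, Delgado→Lot A $48) loses 39.
Every other assignment is strictly worse.
Rossi's own top lot is Lot E ($118), but forcing Rossi→Lot E and reassigning the rest optimally gives only $617 — worse by 19.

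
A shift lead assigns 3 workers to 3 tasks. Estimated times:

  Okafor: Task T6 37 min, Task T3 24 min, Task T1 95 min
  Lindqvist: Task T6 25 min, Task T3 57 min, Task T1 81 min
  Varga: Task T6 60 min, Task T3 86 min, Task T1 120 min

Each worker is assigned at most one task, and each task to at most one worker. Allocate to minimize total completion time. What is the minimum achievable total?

Min total: 165 min

This is the linear assignment problem.
Optimal: Okafor→Task T3 (24 min), Lindqvist→Task T1 (81 min), Varga→Task T6 (60 min) — total 24+81+60 = 165 min.
Column-greedy (each task in turn goes to its cheapest remaining worker) gives 169 min, worse by 4.
Next-best assignment: Okafor→Task T3, Lindqvist→Task T6, Varga→Task T1 = 169 min.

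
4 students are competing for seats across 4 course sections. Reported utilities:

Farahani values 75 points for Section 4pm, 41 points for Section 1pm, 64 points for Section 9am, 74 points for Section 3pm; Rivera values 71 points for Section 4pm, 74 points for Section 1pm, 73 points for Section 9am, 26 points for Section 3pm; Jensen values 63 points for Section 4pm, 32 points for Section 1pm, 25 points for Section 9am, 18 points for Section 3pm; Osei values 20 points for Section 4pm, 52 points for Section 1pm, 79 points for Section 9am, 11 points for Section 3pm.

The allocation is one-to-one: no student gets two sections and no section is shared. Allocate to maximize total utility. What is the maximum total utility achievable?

Max total: 290 points

Treat this as an assignment problem: match each student to one section.
Optimal: Farahani→Section 3pm (74 points), Rivera→Section 1pm (74 points), Jensen→Section 4pm (63 points), Osei→Section 9am (79 points) — total 74+74+63+79 = 290 points.
Row-greedy (each student in turn takes its best remaining section) gives 185 points, worse by 105.
Every other assignment is strictly worse.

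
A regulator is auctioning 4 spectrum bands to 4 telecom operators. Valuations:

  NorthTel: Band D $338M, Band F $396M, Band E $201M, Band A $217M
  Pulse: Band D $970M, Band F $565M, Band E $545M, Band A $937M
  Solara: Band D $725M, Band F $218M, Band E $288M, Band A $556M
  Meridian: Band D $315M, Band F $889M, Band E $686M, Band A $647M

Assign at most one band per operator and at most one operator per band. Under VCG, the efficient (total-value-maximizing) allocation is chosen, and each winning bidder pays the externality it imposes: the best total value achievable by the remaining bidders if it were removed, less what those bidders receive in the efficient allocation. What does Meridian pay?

Efficient allocation: NorthTel→Band E ($201M), Pulse→Band A ($937M), Solara→Band D ($725M), Meridian→Band F ($889M); total welfare W = $2752M.
Meridian receives Band F at value $889M, so the others get W − 889 = $1863M.
Without Meridian: best allocation of the remaining 3 bidders over all 4 bands is NorthTel→Band F ($396M), Pulse→Band A ($937M), Solara→Band D ($725M), total $2058M.
VCG payment = (others' best without Meridian) − (others' welfare with Meridian) = 2058 − 1863 = $195M.

Meridian pays $195M.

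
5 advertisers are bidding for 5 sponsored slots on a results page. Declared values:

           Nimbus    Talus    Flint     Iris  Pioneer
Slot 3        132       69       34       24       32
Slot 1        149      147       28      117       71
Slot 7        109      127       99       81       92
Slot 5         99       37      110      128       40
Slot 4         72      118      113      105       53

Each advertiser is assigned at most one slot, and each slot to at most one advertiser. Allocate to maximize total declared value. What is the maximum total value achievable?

Max total: $612

This is a one-to-one assignment (maximum-weight bipartite matching).
Optimal: Nimbus→Slot 3 ($132), Talus→Slot 1 ($147), Flint→Slot 4 ($113), Iris→Slot 5 ($128), Pioneer→Slot 7 ($92) — total 132+147+113+128+92 = $612.
Max-entry greedy (repeatedly take the single best remaining cell) gives $549, worse by 63.
Next-best assignment: Nimbus→Slot 3, Talus→Slot 1, Flint→Slot 5, Iris→Slot 4, Pioneer→Slot 7 = $586.
Every other assignment is strictly worse.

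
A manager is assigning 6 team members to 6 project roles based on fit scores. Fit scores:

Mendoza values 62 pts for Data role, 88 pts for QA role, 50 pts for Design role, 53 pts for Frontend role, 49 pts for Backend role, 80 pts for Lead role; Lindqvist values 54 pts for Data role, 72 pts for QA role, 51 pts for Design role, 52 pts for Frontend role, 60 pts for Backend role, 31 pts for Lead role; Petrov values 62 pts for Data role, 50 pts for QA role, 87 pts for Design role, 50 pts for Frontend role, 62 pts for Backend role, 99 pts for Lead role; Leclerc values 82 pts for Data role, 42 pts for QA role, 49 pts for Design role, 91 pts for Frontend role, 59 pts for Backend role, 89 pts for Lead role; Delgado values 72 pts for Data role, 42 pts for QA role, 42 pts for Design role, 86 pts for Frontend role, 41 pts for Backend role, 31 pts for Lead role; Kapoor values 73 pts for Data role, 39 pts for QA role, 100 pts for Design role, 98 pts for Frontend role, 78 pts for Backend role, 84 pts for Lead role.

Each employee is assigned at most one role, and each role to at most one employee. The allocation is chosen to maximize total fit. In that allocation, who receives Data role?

Leclerc receives Data role.

This is the linear assignment problem.
Optimal: Mendoza→QA role (88 pts), Lindqvist→Backend role (60 pts), Petrov→Lead role (99 pts), Leclerc→Data role (82 pts), Delgado→Frontend role (86 pts), Kapoor→Design role (100 pts) — total 88+60+99+82+86+100 = 515 pts.
Column-greedy (each role in turn goes to its best remaining employee) gives 449 pts, worse by 66.
Next-best assignment: Mendoza→QA role, Lindqvist→Backend role, Petrov→Lead role, Leclerc→Frontend role, Delgado→Data role, Kapoor→Design role = 510 pts.
Leclerc's own top role is Frontend role (91 pts), but forcing Leclerc→Frontend role and reassigning the rest optimally gives only 510 pts — worse by 5.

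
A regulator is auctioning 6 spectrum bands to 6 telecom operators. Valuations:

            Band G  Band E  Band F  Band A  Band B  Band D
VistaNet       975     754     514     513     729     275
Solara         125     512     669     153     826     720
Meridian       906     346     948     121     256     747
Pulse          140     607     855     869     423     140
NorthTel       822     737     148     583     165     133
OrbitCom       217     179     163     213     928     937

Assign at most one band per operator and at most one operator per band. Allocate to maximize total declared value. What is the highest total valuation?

Optimal: VistaNet→Band G ($975M), Solara→Band B ($826M), Meridian→Band F ($948M), Pulse→Band A ($869M), NorthTel→Band E ($737M), OrbitCom→Band D ($937M) — total 975+826+948+869+737+937 = $5292M.
Column-greedy (each band in turn goes to its best remaining operator) gives $5177M, worse by 115.
Next-best assignment: VistaNet→Band G, Solara→Band D, Meridian→Band F, Pulse→Band A, NorthTel→Band E, OrbitCom→Band B = $5177M.
Every other assignment is strictly worse.

Maximum total: $5292M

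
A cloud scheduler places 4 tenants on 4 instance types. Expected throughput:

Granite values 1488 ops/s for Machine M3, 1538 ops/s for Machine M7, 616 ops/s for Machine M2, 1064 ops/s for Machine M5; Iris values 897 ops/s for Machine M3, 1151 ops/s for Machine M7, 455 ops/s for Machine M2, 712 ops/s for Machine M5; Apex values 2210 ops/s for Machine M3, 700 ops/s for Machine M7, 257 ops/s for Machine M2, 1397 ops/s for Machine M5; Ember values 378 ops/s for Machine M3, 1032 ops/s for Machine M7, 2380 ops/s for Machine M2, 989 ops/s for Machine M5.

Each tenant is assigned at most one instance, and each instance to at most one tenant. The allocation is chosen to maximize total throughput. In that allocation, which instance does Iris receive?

Optimal: Granite→Machine M7 (1538 ops/s), Iris→Machine M5 (712 ops/s), Apex→Machine M3 (2210 ops/s), Ember→Machine M2 (2380 ops/s) — total 1538+712+2210+2380 = 6840 ops/s.
Row-greedy (each tenant in turn takes its best remaining instance) gives 6212 ops/s, worse by 628.
Next-best assignment: Granite→Machine M5, Iris→Machine M7, Apex→Machine M3, Ember→Machine M2 = 6805 ops/s.
Swapping Granite↔Ember (Granite→Machine M2 616 ops/s, Ember→Machine M7 1032 ops/s) loses 2270.
Iris's own top instance is Machine M7 (1151 ops/s), but forcing Iris→Machine M7 and reassigning the rest optimally gives only 6805 ops/s — worse by 35.

Iris receives Machine M5.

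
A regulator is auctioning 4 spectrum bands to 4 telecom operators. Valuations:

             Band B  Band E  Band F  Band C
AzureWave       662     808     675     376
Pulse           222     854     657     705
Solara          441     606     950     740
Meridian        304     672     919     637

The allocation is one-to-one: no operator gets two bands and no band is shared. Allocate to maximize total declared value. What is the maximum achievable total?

Maximum total: $3175M

Optimal: AzureWave→Band B ($662M), Pulse→Band E ($854M), Solara→Band C ($740M), Meridian→Band F ($919M) — total 662+854+740+919 = $3175M.
Row-greedy (each operator in turn takes its best remaining band) gives $2767M, worse by 408.
Next-best assignment: AzureWave→Band B, Pulse→Band E, Solara→Band F, Meridian→Band C = $3103M.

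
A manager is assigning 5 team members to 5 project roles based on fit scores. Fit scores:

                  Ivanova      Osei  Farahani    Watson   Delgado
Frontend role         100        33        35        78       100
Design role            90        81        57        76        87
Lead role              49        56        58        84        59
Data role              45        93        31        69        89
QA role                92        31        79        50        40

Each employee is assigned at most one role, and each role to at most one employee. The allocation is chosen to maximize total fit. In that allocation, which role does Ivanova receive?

Optimal: Ivanova→Design role (90 pts), Osei→Data role (93 pts), Farahani→QA role (79 pts), Watson→Lead role (84 pts), Delgado→Frontend role (100 pts) — total 90+93+79+84+100 = 446 pts.
Column-greedy (each role in turn goes to its best remaining employee) gives 443 pts, worse by 3.
Next-best assignment: Ivanova→Frontend role, Osei→Data role, Farahani→QA role, Watson→Lead role, Delgado→Design role = 443 pts.
Swapping Delgado↔Ivanova (Delgado→Design role 87 pts, Ivanova→Frontend role 100 pts) loses 3.
Ivanova's own top role is Frontend role (100 pts), but forcing Ivanova→Frontend role and reassigning the rest optimally gives only 443 pts — worse by 3.

Ivanova receives Design role.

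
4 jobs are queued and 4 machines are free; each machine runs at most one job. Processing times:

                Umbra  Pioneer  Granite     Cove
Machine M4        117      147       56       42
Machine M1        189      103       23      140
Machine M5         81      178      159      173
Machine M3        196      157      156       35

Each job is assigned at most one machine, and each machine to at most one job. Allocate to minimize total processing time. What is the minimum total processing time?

Optimal: Umbra→Machine M5 (81 min), Pioneer→Machine M1 (103 min), Granite→Machine M4 (56 min), Cove→Machine M3 (35 min) — total 81+103+56+35 = 275 min.
Min-entry greedy (repeatedly take the single cheapest remaining cell) gives 286 min, worse by 11.
Next-best assignment: Umbra→Machine M5, Pioneer→Machine M4, Granite→Machine M1, Cove→Machine M3 = 286 min.
Checked against all permutations: 275 min is optimal.

Minimum total: 275 min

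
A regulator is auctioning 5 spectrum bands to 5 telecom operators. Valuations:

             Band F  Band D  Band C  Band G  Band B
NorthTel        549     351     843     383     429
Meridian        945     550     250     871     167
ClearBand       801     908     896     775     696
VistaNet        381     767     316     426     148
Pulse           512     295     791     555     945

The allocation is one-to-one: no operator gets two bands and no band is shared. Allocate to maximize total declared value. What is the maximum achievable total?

Maximum total: $4275M

Optimal: NorthTel→Band C ($843M), Meridian→Band F ($945M), ClearBand→Band G ($775M), VistaNet→Band D ($767M), Pulse→Band B ($945M) — total 843+945+775+767+945 = $4275M.
Next-best assignment: NorthTel→Band C, Meridian→Band G, ClearBand→Band F, VistaNet→Band D, Pulse→Band B = $4227M.
Every other assignment is strictly worse.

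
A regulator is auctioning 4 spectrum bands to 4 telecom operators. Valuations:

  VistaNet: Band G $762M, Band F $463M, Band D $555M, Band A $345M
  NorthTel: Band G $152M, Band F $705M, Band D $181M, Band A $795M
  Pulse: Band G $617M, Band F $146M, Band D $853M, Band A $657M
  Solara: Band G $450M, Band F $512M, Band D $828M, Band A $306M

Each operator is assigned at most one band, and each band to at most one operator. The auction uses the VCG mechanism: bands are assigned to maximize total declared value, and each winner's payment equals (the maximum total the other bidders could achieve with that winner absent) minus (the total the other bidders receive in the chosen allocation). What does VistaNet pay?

VistaNet pays $50M.

Efficient allocation: VistaNet→Band G ($762M), NorthTel→Band F ($705M), Pulse→Band A ($657M), Solara→Band D ($828M); total welfare W = $2952M.
VistaNet receives Band G at value $762M, so the others get W − 762 = $2190M.
Without VistaNet: best allocation of the remaining 3 bidders over all 4 bands is NorthTel→Band A ($795M), Pulse→Band G ($617M), Solara→Band D ($828M), total $2240M.
VCG payment = (others' best without VistaNet) − (others' welfare with VistaNet) = 2240 − 2190 = $50M.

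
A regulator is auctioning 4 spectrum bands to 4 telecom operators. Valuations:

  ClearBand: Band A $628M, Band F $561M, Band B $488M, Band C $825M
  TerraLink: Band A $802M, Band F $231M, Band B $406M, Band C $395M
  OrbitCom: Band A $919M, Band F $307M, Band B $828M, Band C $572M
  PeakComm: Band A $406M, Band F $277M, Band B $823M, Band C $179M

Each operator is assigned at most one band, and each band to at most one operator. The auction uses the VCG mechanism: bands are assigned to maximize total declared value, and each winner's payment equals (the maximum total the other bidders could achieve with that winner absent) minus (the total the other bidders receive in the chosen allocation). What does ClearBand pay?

Efficient allocation: ClearBand→Band C ($825M), TerraLink→Band F ($231M), OrbitCom→Band A ($919M), PeakComm→Band B ($823M); total welfare W = $2798M.
ClearBand receives Band C at value $825M, so the others get W − 825 = $1973M.
Without ClearBand: best allocation of the remaining 3 bidders over all 4 bands is TerraLink→Band A ($802M), OrbitCom→Band C ($572M), PeakComm→Band B ($823M), total $2197M.
VCG payment = (others' best without ClearBand) − (others' welfare with ClearBand) = 2197 − 1973 = $224M.

ClearBand pays $224M.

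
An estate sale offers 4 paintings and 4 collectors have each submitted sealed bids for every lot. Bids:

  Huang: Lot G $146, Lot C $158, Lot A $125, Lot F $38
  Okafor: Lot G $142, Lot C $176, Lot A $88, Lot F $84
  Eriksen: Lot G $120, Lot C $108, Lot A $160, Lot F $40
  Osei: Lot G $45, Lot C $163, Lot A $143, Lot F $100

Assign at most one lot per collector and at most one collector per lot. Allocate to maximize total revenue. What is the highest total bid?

Optimal: Huang→Lot G ($146), Okafor→Lot C ($176), Eriksen→Lot A ($160), Osei→Lot F ($100) — total 146+176+160+100 = $582.
Swapping Osei↔Huang (Osei→Lot G $45, Huang→Lot F $38) loses 163.
Every other assignment is strictly worse.

Max total: $582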